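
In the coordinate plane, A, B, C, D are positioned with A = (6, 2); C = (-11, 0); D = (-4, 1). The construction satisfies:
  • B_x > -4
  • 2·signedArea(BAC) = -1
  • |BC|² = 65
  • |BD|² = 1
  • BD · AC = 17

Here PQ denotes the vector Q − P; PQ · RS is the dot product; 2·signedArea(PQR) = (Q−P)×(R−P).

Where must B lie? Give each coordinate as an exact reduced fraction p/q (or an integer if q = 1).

B = (-3, 1)

1. B_x = -3  [2·signedArea(BAC) = -1 ∩ BD · AC = 17]
2. B_y = 1  [2·signedArea(BAC) = -1 ∩ BD · AC = 17]
   → B = (-3, 1)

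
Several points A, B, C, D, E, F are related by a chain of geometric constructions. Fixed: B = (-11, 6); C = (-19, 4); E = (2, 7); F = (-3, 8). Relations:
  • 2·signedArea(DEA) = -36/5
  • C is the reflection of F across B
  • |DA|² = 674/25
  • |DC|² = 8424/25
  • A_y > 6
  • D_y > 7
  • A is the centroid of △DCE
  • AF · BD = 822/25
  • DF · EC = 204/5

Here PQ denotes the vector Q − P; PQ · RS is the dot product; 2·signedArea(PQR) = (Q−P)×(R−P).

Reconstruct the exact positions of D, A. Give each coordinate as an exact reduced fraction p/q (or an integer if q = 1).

A = (-6, 31/5)
D = (-1, 38/5)

1. D_x = -1  [line 21·x + 3·y + -9/5 = 0 ∩ |DC|² = 8424/25]
2. D_y = 38/5  [line 21·x + 3·y + -9/5 = 0 ∩ |DC|² = 8424/25]
   → D = (-1, 38/5)
3. A_x = -6  [A is the centroid of △DCE]
4. A_y = 31/5  [A is the centroid of △DCE]
   → A = (-6, 31/5)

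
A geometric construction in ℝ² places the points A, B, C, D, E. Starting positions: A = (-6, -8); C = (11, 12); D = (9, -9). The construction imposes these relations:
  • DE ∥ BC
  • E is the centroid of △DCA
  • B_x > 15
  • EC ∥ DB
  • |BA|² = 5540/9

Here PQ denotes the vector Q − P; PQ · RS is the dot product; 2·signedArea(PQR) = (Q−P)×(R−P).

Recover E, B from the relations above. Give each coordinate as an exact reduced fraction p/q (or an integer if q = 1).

1. E_x = 14/3  [E is the centroid of △DCA]
2. E_y = -5/3  [E is the centroid of △DCA]
   → E = (14/3, -5/3)
3. B_x = 46/3  [DE ∥ BC ∩ EC ∥ DB]
4. B_y = 14/3  [DE ∥ BC ∩ EC ∥ DB]
   → B = (46/3, 14/3)

B = (46/3, 14/3)
E = (14/3, -5/3)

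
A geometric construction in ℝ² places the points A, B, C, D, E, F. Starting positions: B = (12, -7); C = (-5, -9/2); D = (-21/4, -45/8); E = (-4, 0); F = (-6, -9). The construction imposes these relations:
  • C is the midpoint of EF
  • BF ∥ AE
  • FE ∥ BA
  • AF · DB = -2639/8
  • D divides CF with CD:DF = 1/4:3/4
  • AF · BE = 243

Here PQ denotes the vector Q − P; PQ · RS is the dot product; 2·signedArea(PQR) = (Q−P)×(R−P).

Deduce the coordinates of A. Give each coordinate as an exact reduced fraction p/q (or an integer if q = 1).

A = (14, 2)

1. A_x = 14  [BF ∥ AE ∩ FE ∥ BA]
2. A_y = 2  [BF ∥ AE ∩ FE ∥ BA]
   → A = (14, 2)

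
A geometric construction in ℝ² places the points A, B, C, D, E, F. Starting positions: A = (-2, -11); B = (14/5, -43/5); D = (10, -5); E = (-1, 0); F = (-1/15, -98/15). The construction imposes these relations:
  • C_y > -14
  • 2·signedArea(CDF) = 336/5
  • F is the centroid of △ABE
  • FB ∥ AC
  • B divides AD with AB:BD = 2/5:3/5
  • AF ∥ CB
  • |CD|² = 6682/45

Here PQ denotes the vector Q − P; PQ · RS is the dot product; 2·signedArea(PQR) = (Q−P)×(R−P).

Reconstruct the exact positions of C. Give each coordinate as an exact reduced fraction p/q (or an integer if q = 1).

1. C_x = 13/15  [AF ∥ CB ∩ FB ∥ AC]
2. C_y = -196/15  [AF ∥ CB ∩ FB ∥ AC]
   → C = (13/15, -196/15)

C = (13/15, -196/15)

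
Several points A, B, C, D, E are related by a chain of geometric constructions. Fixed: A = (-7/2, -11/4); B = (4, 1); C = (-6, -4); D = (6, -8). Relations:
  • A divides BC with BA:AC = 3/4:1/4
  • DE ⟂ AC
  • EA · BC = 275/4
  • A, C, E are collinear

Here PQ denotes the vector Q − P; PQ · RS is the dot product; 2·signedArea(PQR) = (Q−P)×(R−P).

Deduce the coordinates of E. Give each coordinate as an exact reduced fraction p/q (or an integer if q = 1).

E = (2, 0)

1. E_x = 2  [A, C, E are collinear ∩ DE ⟂ AC]
2. E_y = 0  [A, C, E are collinear ∩ DE ⟂ AC]
   → E = (2, 0)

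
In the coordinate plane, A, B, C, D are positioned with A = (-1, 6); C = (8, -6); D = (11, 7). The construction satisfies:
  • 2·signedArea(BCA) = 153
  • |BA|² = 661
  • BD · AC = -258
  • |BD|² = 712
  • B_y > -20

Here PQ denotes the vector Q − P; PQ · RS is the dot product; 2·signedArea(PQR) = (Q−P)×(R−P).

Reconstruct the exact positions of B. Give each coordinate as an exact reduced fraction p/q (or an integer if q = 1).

B = (5, -19)

1. B_x = 5  [2·signedArea(BCA) = 153 ∩ BD · AC = -258]
2. B_y = -19  [2·signedArea(BCA) = 153 ∩ BD · AC = -258]
   → B = (5, -19)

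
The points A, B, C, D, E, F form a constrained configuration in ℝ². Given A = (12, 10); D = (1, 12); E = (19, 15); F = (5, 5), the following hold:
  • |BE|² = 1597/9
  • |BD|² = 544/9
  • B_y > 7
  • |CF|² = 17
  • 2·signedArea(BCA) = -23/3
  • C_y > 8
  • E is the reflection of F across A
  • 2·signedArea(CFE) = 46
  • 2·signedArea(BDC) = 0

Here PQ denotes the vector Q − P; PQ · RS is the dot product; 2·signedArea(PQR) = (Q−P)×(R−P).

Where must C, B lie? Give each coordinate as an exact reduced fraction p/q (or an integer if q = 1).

B = (23/3, 8)
C = (6, 9)

1. C_x = 6  [line -10·x + 14·y + -66 = 0 ∩ |CF|² = 17]
2. C_y = 9  [line -10·x + 14·y + -66 = 0 ∩ |CF|² = 17]
   → C = (6, 9)
3. B_x = 23/3  [2·signedArea(BDC) = 0 ∩ 2·signedArea(BCA) = -23/3]
4. B_y = 8  [2·signedArea(BDC) = 0 ∩ 2·signedArea(BCA) = -23/3]
   → B = (23/3, 8)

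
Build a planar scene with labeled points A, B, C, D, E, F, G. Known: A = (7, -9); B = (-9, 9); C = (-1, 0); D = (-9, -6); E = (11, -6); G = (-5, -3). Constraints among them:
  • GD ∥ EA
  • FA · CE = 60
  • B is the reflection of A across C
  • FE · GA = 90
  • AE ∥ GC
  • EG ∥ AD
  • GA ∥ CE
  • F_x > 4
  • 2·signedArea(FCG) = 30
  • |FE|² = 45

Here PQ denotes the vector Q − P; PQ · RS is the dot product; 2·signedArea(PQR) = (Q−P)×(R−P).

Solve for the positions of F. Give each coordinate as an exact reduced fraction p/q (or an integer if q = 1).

F = (5, -3)

1. F_x = 5  [2·signedArea(FCG) = 30 ∩ FA · CE = 60]
2. F_y = -3  [2·signedArea(FCG) = 30 ∩ FA · CE = 60]
   → F = (5, -3)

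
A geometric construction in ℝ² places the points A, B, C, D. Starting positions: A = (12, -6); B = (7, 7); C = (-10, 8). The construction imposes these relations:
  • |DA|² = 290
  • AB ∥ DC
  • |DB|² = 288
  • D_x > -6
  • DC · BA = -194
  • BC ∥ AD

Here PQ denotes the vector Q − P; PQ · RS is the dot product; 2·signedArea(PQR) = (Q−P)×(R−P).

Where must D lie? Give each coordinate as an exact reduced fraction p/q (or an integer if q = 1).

D = (-5, -5)

1. D_x = -5  [AB ∥ DC ∩ BC ∥ AD]
2. D_y = -5  [AB ∥ DC ∩ BC ∥ AD]
   → D = (-5, -5)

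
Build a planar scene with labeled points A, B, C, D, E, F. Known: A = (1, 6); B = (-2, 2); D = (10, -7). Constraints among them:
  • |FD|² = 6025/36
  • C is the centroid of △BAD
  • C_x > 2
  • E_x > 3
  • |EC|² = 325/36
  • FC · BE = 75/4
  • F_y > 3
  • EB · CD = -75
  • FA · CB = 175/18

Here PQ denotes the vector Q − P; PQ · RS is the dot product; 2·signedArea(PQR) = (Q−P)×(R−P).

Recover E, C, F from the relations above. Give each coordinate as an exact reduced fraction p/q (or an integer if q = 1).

C = (3, 1/3)
E = (4, -5/2)
F = (2, 19/6)

1. C_x = 3  [C is the centroid of △BAD]
2. C_y = 1/3  [C is the centroid of △BAD]
   → C = (3, 1/3)
3. F_x = 2  [line 5·x + -5/3·y + -85/18 = 0 ∩ |FD|² = 6025/36]
4. F_y = 19/6  [line 5·x + -5/3·y + -85/18 = 0 ∩ |FD|² = 6025/36]
   → F = (2, 19/6)
5. E_x = 4  [EB · CD = -75 ∩ FC · BE = 75/4]
6. E_y = -5/2  [EB · CD = -75 ∩ FC · BE = 75/4]
   → E = (4, -5/2)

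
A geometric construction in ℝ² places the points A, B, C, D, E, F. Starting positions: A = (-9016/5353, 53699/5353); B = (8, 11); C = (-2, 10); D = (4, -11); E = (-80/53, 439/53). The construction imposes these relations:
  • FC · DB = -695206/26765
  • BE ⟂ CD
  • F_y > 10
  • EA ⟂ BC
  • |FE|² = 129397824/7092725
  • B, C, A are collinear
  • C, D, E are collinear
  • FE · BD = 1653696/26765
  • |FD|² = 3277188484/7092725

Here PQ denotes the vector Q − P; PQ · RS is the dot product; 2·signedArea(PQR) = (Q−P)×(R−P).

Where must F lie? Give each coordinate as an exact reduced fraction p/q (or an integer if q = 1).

F = (11720/5353, 278863/26765)

1. F_x = 11720/5353  [line 4·x + 22·y + -6369386/26765 = 0 ∩ |FD|² = 3277188484/7092725]
2. F_y = 278863/26765  [line 4·x + 22·y + -6369386/26765 = 0 ∩ |FD|² = 3277188484/7092725]
   → F = (11720/5353, 278863/26765)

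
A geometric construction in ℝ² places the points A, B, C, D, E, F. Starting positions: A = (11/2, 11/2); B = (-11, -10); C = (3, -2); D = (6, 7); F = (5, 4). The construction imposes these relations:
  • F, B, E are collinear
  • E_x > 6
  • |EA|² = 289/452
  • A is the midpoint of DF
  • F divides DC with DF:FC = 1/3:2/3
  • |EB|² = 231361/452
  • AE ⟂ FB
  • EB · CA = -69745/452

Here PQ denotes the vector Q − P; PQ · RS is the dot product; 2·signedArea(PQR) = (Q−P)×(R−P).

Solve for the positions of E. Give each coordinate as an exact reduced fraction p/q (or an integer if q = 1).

E = (681/113, 1107/226)

1. E_x = 681/113  [F, B, E are collinear ∩ AE ⟂ FB]
2. E_y = 1107/226  [F, B, E are collinear ∩ AE ⟂ FB]
   → E = (681/113, 1107/226)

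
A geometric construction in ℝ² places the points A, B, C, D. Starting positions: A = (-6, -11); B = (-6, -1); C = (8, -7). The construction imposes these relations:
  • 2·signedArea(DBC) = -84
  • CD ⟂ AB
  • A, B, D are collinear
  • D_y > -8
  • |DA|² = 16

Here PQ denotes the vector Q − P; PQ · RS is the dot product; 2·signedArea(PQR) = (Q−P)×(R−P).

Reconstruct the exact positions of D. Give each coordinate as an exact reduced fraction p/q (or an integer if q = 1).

D = (-6, -7)

1. D_x = -6  [A, B, D are collinear ∩ CD ⟂ AB]
2. D_y = -7  [A, B, D are collinear ∩ CD ⟂ AB]
   → D = (-6, -7)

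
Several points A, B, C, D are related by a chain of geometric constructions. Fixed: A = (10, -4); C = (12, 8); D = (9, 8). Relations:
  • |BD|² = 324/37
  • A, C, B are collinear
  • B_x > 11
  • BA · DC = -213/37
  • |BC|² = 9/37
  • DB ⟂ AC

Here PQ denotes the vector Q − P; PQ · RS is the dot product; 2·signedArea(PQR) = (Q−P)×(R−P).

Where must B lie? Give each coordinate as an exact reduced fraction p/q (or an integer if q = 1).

1. B_x = 441/37  [A, C, B are collinear ∩ DB ⟂ AC]
2. B_y = 278/37  [A, C, B are collinear ∩ DB ⟂ AC]
   → B = (441/37, 278/37)

B = (441/37, 278/37)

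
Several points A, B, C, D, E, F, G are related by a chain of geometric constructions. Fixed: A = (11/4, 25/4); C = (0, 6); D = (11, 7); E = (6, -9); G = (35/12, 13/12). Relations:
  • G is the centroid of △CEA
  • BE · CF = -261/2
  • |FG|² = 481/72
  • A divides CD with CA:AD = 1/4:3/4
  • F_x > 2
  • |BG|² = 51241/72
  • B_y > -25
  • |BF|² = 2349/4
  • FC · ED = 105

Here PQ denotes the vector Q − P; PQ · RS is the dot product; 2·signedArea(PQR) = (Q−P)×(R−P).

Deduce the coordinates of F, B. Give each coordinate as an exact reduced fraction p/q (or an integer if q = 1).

B = (12, -24)
F = (3, -3/2)

1. F_x = 3  [line -5·x + -16·y + -9 = 0 ∩ |FG|² = 481/72]
2. F_y = -3/2  [line -5·x + -16·y + -9 = 0 ∩ |FG|² = 481/72]
   → F = (3, -3/2)
3. B_x = 12  [line -3·x + 15/2·y + 216 = 0 ∩ |BF|² = 2349/4]
4. B_y = -24  [line -3·x + 15/2·y + 216 = 0 ∩ |BF|² = 2349/4]
   → B = (12, -24)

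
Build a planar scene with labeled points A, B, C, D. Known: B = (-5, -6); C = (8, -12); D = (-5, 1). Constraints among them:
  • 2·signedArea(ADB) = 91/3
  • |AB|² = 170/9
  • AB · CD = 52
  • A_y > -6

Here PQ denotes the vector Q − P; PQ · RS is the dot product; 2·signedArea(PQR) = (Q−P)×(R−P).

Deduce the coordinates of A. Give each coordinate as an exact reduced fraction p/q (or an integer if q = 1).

A = (-2/3, -17/3)

1. A_x = -2/3  [2·signedArea(ADB) = 91/3 ∩ AB · CD = 52]
2. A_y = -17/3  [2·signedArea(ADB) = 91/3 ∩ AB · CD = 52]
   → A = (-2/3, -17/3)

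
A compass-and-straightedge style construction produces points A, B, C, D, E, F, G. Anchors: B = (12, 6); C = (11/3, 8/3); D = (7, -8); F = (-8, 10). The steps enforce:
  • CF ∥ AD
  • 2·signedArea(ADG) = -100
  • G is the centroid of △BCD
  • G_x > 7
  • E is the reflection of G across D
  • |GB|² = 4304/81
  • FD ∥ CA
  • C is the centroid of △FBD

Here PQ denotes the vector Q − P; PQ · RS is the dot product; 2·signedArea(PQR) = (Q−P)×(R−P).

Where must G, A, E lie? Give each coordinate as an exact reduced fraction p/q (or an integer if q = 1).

1. G_x = 68/9  [G is the centroid of △BCD]
2. G_y = 2/9  [G is the centroid of △BCD]
   → G = (68/9, 2/9)
3. A_x = 56/3  [CF ∥ AD ∩ FD ∥ CA]
4. A_y = -46/3  [CF ∥ AD ∩ FD ∥ CA]
   → A = (56/3, -46/3)
5. E_x = 58/9  [E is the reflection of G across D]
6. E_y = -146/9  [E is the reflection of G across D]
   → E = (58/9, -146/9)

A = (56/3, -46/3)
E = (58/9, -146/9)
G = (68/9, 2/9)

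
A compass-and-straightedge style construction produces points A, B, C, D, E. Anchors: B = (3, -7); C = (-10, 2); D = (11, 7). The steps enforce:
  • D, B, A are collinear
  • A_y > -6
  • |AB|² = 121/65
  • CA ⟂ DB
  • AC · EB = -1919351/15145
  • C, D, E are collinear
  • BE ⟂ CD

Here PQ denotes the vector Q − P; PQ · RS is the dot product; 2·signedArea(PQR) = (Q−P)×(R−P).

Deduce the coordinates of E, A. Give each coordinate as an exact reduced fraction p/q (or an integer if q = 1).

1. E_x = 64/233  [C, D, E are collinear ∩ BE ⟂ CD]
2. E_y = 1036/233  [C, D, E are collinear ∩ BE ⟂ CD]
   → E = (64/233, 1036/233)
3. A_x = 239/65  [D, B, A are collinear ∩ CA ⟂ DB]
4. A_y = -378/65  [D, B, A are collinear ∩ CA ⟂ DB]
   → A = (239/65, -378/65)

A = (239/65, -378/65)
E = (64/233, 1036/233)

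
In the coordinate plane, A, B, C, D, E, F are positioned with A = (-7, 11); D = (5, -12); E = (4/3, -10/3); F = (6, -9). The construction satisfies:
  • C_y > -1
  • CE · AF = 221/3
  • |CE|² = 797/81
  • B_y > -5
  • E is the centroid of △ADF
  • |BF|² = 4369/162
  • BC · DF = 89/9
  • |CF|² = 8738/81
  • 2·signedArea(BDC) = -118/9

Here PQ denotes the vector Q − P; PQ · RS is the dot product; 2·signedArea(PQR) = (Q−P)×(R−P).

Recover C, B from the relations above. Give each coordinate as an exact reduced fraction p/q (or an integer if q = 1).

1. C_x = 1/9  [line -13·x + 20·y + 31/3 = 0 ∩ |CE|² = 797/81]
2. C_y = -4/9  [line -13·x + 20·y + 31/3 = 0 ∩ |CE|² = 797/81]
   → C = (1/9, -4/9)
3. B_x = 55/18  [2·signedArea(BDC) = -118/9 ∩ BC · DF = 89/9]
4. B_y = -85/18  [2·signedArea(BDC) = -118/9 ∩ BC · DF = 89/9]
   → B = (55/18, -85/18)

B = (55/18, -85/18)
C = (1/9, -4/9)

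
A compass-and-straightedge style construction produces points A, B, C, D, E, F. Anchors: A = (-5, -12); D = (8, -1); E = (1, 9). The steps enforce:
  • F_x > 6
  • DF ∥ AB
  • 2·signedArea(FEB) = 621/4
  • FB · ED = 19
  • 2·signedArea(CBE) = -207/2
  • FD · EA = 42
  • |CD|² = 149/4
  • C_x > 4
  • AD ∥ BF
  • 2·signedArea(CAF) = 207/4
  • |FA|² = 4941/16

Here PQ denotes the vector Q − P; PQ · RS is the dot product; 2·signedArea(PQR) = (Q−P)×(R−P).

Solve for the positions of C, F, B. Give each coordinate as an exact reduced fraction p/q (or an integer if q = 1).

B = (-27/4, -19/2)
C = (9/2, 4)
F = (25/4, 3/2)

1. F_x = 25/4  [line 6·x + 21·y + -69 = 0 ∩ |FA|² = 4941/16]
2. F_y = 3/2  [line 6·x + 21·y + -69 = 0 ∩ |FA|² = 4941/16]
   → F = (25/4, 3/2)
3. B_x = -27/4  [FB · ED = 19 ∩ AD ∥ BF]
4. B_y = -19/2  [FB · ED = 19 ∩ AD ∥ BF]
   → B = (-27/4, -19/2)
5. C_x = 9/2  [2·signedArea(CAF) = 207/4 ∩ 2·signedArea(CBE) = -207/2]
6. C_y = 4  [2·signedArea(CAF) = 207/4 ∩ 2·signedArea(CBE) = -207/2]
   → C = (9/2, 4)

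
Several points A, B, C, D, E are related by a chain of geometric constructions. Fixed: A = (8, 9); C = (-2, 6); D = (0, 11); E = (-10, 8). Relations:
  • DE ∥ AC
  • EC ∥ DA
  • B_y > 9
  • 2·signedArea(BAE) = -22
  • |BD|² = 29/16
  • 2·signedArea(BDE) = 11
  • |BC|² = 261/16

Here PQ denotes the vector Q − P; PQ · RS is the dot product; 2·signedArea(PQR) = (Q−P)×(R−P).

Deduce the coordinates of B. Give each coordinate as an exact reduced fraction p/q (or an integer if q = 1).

B = (-1/2, 39/4)

1. B_x = -1/2  [2·signedArea(BDE) = 11 ∩ 2·signedArea(BAE) = -22]
2. B_y = 39/4  [2·signedArea(BDE) = 11 ∩ 2·signedArea(BAE) = -22]
   → B = (-1/2, 39/4)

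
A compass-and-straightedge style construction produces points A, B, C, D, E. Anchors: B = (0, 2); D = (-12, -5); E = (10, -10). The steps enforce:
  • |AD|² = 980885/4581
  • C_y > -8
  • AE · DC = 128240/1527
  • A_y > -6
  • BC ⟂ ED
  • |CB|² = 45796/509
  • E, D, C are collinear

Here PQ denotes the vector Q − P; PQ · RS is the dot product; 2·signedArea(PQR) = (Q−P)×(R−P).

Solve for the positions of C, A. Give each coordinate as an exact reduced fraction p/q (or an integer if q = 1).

1. C_x = -1070/509  [E, D, C are collinear ∩ BC ⟂ ED]
2. C_y = -3690/509  [E, D, C are collinear ∩ BC ⟂ ED]
   → C = (-1070/509, -3690/509)
3. A_x = 1340/509  [line -5038/509·x + 1145/509·y + 57250/1527 = 0 ∩ |AD|² = 980885/4581]
4. A_y = -7762/1527  [line -5038/509·x + 1145/509·y + 57250/1527 = 0 ∩ |AD|² = 980885/4581]
   → A = (1340/509, -7762/1527)

A = (1340/509, -7762/1527)
C = (-1070/509, -3690/509)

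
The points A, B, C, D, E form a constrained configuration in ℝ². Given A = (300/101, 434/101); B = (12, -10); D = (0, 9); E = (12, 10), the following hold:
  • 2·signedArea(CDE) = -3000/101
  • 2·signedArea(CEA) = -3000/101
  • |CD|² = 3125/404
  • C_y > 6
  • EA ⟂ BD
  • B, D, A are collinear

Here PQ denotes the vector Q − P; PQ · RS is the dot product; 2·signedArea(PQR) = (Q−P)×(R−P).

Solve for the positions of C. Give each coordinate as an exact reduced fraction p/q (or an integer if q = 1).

C = (150/101, 1343/202)

1. C_x = 150/101  [2·signedArea(CDE) = -3000/101 ∩ 2·signedArea(CEA) = -3000/101]
2. C_y = 1343/202  [2·signedArea(CDE) = -3000/101 ∩ 2·signedArea(CEA) = -3000/101]
   → C = (150/101, 1343/202)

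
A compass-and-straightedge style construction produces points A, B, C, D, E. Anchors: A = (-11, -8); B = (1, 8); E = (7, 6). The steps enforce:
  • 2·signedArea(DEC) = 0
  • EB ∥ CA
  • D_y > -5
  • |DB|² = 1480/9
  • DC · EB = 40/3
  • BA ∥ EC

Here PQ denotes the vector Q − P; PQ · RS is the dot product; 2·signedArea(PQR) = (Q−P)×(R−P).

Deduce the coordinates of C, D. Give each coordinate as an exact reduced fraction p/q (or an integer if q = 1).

C = (-5, -10)
D = (-1, -14/3)

1. C_x = -5  [EB ∥ CA ∩ BA ∥ EC]
2. C_y = -10  [EB ∥ CA ∩ BA ∥ EC]
   → C = (-5, -10)
3. D_x = -1  [2·signedArea(DEC) = 0 ∩ DC · EB = 40/3]
4. D_y = -14/3  [2·signedArea(DEC) = 0 ∩ DC · EB = 40/3]
   → D = (-1, -14/3)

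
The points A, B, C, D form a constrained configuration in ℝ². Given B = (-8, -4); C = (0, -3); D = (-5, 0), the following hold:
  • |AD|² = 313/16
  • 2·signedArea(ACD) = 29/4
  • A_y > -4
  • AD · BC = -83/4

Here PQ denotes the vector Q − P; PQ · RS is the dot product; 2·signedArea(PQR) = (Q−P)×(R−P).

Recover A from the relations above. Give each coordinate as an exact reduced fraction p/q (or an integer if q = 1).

A = (-2, -13/4)

1. A_x = -2  [2·signedArea(ACD) = 29/4 ∩ AD · BC = -83/4]
2. A_y = -13/4  [2·signedArea(ACD) = 29/4 ∩ AD · BC = -83/4]
   → A = (-2, -13/4)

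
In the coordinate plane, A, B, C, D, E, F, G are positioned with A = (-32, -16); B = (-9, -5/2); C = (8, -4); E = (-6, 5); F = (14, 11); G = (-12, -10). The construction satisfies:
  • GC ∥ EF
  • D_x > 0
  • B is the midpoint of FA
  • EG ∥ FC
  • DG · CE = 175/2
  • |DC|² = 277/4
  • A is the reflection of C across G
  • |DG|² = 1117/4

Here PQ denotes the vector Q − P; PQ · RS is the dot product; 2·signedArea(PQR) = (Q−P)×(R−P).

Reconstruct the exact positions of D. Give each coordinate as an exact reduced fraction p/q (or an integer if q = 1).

D = (1, 1/2)

1. D_x = 1  [line 14·x + -9·y + -19/2 = 0 ∩ |DC|² = 277/4]
2. D_y = 1/2  [line 14·x + -9·y + -19/2 = 0 ∩ |DC|² = 277/4]
   → D = (1, 1/2)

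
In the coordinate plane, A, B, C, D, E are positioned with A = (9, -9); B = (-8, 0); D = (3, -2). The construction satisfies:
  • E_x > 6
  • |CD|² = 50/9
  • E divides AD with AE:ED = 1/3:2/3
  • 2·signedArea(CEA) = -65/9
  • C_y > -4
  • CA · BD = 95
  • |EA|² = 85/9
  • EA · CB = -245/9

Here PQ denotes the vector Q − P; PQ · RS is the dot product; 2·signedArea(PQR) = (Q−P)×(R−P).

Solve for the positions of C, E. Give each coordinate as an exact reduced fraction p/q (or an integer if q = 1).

C = (4/3, -11/3)
E = (7, -20/3)

1. E_x = 7  [E divides AD with AE:ED = 1/3:2/3]
2. E_y = -20/3  [E divides AD with AE:ED = 1/3:2/3]
   → E = (7, -20/3)
3. C_x = 4/3  [CA · BD = 95 ∩ 2·signedArea(CEA) = -65/9]
4. C_y = -11/3  [CA · BD = 95 ∩ 2·signedArea(CEA) = -65/9]
   → C = (4/3, -11/3)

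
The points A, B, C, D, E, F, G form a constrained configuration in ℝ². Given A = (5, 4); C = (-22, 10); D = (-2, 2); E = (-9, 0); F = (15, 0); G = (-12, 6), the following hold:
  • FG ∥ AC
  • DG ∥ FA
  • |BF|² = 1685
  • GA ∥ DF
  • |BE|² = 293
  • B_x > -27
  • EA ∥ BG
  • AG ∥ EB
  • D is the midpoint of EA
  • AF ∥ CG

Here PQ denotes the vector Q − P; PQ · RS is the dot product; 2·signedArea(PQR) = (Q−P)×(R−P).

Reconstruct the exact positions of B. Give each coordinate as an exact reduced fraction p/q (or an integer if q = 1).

B = (-26, 2)

1. B_x = -26  [EA ∥ BG ∩ AG ∥ EB]
2. B_y = 2  [EA ∥ BG ∩ AG ∥ EB]
   → B = (-26, 2)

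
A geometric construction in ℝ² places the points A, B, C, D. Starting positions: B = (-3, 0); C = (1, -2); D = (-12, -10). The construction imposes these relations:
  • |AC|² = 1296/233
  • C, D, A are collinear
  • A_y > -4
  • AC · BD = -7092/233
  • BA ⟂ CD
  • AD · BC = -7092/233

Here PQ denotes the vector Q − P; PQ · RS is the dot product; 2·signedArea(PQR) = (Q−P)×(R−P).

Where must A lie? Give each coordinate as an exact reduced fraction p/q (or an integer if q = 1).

1. A_x = -235/233  [C, D, A are collinear ∩ BA ⟂ CD]
2. A_y = -754/233  [C, D, A are collinear ∩ BA ⟂ CD]
   → A = (-235/233, -754/233)

A = (-235/233, -754/233)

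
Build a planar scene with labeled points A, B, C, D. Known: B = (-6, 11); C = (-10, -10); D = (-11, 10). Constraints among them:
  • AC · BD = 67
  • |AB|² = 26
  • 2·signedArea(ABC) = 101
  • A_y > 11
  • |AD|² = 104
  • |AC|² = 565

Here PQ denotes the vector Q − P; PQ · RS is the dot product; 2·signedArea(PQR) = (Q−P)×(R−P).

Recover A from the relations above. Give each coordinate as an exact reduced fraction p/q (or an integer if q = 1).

1. A_x = -1  [2·signedArea(ABC) = 101 ∩ AC · BD = 67]
2. A_y = 12  [2·signedArea(ABC) = 101 ∩ AC · BD = 67]
   → A = (-1, 12)

A = (-1, 12)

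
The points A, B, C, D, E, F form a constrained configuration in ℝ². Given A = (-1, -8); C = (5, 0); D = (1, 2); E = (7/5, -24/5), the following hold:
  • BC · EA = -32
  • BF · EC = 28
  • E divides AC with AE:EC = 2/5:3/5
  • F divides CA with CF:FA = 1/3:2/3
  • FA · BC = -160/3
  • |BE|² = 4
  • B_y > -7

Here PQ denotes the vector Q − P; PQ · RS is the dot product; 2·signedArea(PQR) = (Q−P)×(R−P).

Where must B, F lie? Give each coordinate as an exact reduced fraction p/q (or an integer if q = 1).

1. B_x = 1/5  [line 12/5·x + 16/5·y + 20 = 0 ∩ |BE|² = 4]
2. B_y = -32/5  [line 12/5·x + 16/5·y + 20 = 0 ∩ |BE|² = 4]
   → B = (1/5, -32/5)
3. F_x = 3  [BF · EC = 28 ∩ F divides CA with CF:FA = 1/3:2/3]
4. F_y = -8/3  [BF · EC = 28 ∩ F divides CA with CF:FA = 1/3:2/3]
   → F = (3, -8/3)

B = (1/5, -32/5)
F = (3, -8/3)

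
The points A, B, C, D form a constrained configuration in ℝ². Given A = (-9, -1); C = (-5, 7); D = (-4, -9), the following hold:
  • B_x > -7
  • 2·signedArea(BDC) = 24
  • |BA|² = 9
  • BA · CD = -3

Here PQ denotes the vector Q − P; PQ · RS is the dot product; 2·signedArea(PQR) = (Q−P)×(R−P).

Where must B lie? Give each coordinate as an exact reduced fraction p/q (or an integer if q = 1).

B = (-6, -1)

1. B_x = -6  [BA · CD = -3 ∩ 2·signedArea(BDC) = 24]
2. B_y = -1  [BA · CD = -3 ∩ 2·signedArea(BDC) = 24]
   → B = (-6, -1)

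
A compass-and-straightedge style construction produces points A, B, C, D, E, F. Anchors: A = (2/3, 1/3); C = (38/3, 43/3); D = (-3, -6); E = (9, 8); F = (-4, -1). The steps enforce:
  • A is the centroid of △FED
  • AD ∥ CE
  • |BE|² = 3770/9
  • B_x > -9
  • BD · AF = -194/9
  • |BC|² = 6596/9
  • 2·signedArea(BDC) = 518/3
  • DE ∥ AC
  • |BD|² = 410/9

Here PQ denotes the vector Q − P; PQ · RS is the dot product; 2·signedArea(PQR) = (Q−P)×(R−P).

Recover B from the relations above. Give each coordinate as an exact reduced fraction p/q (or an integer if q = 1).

1. B_x = -26/3  [BD · AF = -194/9 ∩ 2·signedArea(BDC) = 518/3]
2. B_y = -7/3  [BD · AF = -194/9 ∩ 2·signedArea(BDC) = 518/3]
   → B = (-26/3, -7/3)

B = (-26/3, -7/3)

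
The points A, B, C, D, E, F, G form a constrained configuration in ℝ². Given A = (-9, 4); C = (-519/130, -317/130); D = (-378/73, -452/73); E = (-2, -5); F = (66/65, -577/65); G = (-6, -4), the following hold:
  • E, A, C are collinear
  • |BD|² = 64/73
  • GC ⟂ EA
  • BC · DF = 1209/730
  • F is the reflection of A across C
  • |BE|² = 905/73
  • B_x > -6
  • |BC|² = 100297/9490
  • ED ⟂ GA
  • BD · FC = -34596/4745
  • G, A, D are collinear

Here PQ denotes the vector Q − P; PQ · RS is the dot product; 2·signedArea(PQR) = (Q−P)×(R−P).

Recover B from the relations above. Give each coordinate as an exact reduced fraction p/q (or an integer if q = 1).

B = (-402/73, -388/73)

1. B_x = -402/73  [BC · DF = 1209/730 ∩ BD · FC = -34596/4745]
2. B_y = -388/73  [BC · DF = 1209/730 ∩ BD · FC = -34596/4745]
   → B = (-402/73, -388/73)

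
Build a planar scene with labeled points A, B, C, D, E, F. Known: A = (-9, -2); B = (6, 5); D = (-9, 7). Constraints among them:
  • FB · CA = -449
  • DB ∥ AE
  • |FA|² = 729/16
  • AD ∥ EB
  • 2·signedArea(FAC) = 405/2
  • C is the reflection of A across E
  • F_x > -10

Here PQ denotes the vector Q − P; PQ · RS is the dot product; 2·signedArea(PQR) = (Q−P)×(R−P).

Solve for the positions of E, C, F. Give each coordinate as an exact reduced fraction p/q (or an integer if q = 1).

1. E_x = 6  [AD ∥ EB ∩ DB ∥ AE]
2. E_y = -4  [AD ∥ EB ∩ DB ∥ AE]
   → E = (6, -4)
3. C_x = 21  [C is the reflection of A across E]
4. C_y = -6  [C is the reflection of A across E]
   → C = (21, -6)
5. F_x = -9  [FB · CA = -449 ∩ 2·signedArea(FAC) = 405/2]
6. F_y = 19/4  [FB · CA = -449 ∩ 2·signedArea(FAC) = 405/2]
   → F = (-9, 19/4)

C = (21, -6)
E = (6, -4)
F = (-9, 19/4)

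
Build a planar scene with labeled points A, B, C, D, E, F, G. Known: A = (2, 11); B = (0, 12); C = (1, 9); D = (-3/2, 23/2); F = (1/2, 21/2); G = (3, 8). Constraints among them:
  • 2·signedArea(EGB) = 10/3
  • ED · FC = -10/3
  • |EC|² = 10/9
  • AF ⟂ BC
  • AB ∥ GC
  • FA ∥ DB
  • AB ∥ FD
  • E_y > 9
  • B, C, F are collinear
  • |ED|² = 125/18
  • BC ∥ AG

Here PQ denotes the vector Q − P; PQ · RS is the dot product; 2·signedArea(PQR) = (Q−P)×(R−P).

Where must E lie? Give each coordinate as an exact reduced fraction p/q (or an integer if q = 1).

E = (2/3, 10)

1. E_x = 2/3  [2·signedArea(EGB) = 10/3 ∩ ED · FC = -10/3]
2. E_y = 10  [2·signedArea(EGB) = 10/3 ∩ ED · FC = -10/3]
   → E = (2/3, 10)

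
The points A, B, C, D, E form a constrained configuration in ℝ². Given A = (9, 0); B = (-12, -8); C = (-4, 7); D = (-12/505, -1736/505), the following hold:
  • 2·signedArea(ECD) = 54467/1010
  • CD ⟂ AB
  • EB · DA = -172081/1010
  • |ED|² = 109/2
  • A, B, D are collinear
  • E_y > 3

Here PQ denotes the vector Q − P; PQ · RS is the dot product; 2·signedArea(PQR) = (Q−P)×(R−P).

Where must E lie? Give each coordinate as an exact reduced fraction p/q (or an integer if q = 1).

1. E_x = 5/2  [line 5271/505·x + 2008/505·y + -40411/1010 = 0 ∩ |ED|² = 109/2]
2. E_y = 7/2  [line 5271/505·x + 2008/505·y + -40411/1010 = 0 ∩ |ED|² = 109/2]
   → E = (5/2, 7/2)

E = (5/2, 7/2)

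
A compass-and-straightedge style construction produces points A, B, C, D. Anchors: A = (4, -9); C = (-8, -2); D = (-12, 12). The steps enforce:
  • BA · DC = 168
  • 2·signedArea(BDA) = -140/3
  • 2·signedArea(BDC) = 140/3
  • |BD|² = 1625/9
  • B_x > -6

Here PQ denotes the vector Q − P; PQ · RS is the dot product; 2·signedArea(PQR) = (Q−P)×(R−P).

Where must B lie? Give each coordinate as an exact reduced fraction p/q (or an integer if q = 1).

1. B_x = -16/3  [BA · DC = 168 ∩ 2·signedArea(BDC) = 140/3]
2. B_y = 1/3  [BA · DC = 168 ∩ 2·signedArea(BDC) = 140/3]
   → B = (-16/3, 1/3)

B = (-16/3, 1/3)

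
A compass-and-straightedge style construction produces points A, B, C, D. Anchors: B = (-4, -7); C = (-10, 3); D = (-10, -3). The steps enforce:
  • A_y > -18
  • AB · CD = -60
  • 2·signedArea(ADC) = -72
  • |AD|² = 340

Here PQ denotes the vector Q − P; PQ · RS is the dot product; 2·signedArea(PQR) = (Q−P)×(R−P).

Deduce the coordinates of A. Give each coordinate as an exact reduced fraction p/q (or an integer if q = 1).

A = (2, -17)

1. A_x = 2  [2·signedArea(ADC) = -72 ∩ AB · CD = -60]
2. A_y = -17  [2·signedArea(ADC) = -72 ∩ AB · CD = -60]
   → A = (2, -17)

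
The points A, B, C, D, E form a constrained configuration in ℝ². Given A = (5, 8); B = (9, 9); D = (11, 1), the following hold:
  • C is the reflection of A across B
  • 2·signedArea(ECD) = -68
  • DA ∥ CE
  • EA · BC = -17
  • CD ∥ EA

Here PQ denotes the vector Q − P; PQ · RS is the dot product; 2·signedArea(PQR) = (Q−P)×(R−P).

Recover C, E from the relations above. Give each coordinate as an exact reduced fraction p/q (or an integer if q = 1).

1. C_x = 13  [C is the reflection of A across B]
2. C_y = 10  [C is the reflection of A across B]
   → C = (13, 10)
3. E_x = 7  [CD ∥ EA ∩ DA ∥ CE]
4. E_y = 17  [CD ∥ EA ∩ DA ∥ CE]
   → E = (7, 17)

C = (13, 10)
E = (7, 17)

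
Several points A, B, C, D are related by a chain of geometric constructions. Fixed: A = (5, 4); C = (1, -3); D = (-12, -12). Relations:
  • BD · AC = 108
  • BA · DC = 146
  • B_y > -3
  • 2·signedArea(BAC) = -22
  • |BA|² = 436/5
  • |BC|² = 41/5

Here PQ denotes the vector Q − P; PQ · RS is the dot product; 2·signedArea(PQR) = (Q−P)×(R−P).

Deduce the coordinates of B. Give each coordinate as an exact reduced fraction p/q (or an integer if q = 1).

B = (-9/5, -12/5)

1. B_x = -9/5  [BA · DC = 146 ∩ BD · AC = 108]
2. B_y = -12/5  [BA · DC = 146 ∩ BD · AC = 108]
   → B = (-9/5, -12/5)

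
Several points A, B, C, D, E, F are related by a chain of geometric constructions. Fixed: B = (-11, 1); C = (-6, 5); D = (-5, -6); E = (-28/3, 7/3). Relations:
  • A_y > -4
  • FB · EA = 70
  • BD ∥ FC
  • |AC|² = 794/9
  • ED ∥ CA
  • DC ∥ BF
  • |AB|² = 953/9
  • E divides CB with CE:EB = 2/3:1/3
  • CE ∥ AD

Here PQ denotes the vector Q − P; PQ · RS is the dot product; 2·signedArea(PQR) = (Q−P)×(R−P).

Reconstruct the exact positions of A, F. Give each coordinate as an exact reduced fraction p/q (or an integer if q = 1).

1. A_x = -5/3  [CE ∥ AD ∩ ED ∥ CA]
2. A_y = -10/3  [CE ∥ AD ∩ ED ∥ CA]
   → A = (-5/3, -10/3)
3. F_x = -12  [BD ∥ FC ∩ DC ∥ BF]
4. F_y = 12  [BD ∥ FC ∩ DC ∥ BF]
   → F = (-12, 12)

A = (-5/3, -10/3)
F = (-12, 12)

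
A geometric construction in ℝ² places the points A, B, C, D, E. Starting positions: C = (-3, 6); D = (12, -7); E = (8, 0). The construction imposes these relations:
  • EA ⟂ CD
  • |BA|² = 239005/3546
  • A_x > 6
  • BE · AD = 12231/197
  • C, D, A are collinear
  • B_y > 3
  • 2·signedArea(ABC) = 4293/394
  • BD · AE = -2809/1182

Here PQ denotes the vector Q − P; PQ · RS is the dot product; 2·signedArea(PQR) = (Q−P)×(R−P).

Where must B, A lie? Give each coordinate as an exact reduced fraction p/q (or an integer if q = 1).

1. A_x = 2463/394  [C, D, A are collinear ∩ EA ⟂ CD]
2. A_y = -795/394  [C, D, A are collinear ∩ EA ⟂ CD]
   → A = (2463/394, -795/394)
3. B_x = 2/3  [BD · AE = -2809/1182 ∩ BE · AD = 12231/197]
4. B_y = 4  [BD · AE = -2809/1182 ∩ BE · AD = 12231/197]
   → B = (2/3, 4)

A = (2463/394, -795/394)
B = (2/3, 4)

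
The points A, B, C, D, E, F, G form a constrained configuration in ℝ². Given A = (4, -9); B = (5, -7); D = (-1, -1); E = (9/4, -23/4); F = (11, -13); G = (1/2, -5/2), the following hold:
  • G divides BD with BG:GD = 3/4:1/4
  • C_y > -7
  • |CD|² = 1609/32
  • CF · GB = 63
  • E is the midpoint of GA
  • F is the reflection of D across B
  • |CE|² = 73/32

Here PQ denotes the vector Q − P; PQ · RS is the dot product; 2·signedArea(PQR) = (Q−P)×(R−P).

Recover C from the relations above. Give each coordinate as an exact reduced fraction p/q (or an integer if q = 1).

C = (29/8, -51/8)

1. C_x = 29/8  [line -9/2·x + 9/2·y + 45 = 0 ∩ |CE|² = 73/32]
2. C_y = -51/8  [line -9/2·x + 9/2·y + 45 = 0 ∩ |CE|² = 73/32]
   → C = (29/8, -51/8)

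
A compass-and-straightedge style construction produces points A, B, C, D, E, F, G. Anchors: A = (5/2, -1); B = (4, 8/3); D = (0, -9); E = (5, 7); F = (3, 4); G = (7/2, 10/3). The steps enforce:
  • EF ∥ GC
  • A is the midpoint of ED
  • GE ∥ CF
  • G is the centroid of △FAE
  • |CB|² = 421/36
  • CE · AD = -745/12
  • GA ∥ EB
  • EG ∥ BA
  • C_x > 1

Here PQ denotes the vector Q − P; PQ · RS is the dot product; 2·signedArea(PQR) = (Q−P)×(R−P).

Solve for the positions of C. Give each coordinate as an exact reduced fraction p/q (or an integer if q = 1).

1. C_x = 3/2  [GE ∥ CF ∩ EF ∥ GC]
2. C_y = 1/3  [GE ∥ CF ∩ EF ∥ GC]
   → C = (3/2, 1/3)

C = (3/2, 1/3)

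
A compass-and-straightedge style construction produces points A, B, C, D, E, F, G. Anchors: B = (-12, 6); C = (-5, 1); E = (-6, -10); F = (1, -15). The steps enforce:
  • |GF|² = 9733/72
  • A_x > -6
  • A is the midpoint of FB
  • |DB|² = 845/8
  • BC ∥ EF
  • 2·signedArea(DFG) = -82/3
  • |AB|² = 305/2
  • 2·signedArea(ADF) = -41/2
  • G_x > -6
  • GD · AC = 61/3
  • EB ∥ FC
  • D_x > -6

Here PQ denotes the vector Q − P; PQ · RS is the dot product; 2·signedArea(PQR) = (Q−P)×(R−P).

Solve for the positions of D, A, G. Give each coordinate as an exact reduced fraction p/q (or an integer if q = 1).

A = (-11/2, -9/2)
D = (-21/4, -7/4)
G = (-67/12, -65/12)

1. A_x = -11/2  [A is the midpoint of FB]
2. A_y = -9/2  [A is the midpoint of FB]
   → A = (-11/2, -9/2)
3. D_x = -21/4  [line -21/2·x + -13/2·y + -133/2 = 0 ∩ |DB|² = 845/8]
4. D_y = -7/4  [line -21/2·x + -13/2·y + -133/2 = 0 ∩ |DB|² = 845/8]
   → D = (-21/4, -7/4)
5. G_x = -67/12  [2·signedArea(DFG) = -82/3 ∩ GD · AC = 61/3]
6. G_y = -65/12  [2·signedArea(DFG) = -82/3 ∩ GD · AC = 61/3]
   → G = (-67/12, -65/12)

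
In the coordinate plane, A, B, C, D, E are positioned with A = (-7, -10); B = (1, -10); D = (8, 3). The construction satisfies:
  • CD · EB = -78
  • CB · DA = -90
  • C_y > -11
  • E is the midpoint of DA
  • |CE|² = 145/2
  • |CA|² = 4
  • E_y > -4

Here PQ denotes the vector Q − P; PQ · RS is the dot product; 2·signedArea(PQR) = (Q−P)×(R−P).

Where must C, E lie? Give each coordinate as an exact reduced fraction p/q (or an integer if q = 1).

C = (-5, -10)
E = (1/2, -7/2)

1. E_x = 1/2  [E is the midpoint of DA]
2. E_y = -7/2  [E is the midpoint of DA]
   → E = (1/2, -7/2)
3. C_x = -5  [CD · EB = -78 ∩ CB · DA = -90]
4. C_y = -10  [CD · EB = -78 ∩ CB · DA = -90]
   → C = (-5, -10)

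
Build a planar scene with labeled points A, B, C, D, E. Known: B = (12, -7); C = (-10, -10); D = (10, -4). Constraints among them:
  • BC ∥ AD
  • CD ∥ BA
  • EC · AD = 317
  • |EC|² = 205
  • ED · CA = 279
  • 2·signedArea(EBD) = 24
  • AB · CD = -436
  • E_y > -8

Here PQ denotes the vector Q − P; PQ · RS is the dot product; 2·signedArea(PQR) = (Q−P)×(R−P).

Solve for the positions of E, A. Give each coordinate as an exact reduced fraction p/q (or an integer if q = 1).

A = (32, -1)
E = (4, -7)

1. A_x = 32  [BC ∥ AD ∩ CD ∥ BA]
2. A_y = -1  [BC ∥ AD ∩ CD ∥ BA]
   → A = (32, -1)
3. E_x = 4  [EC · AD = 317 ∩ ED · CA = 279]
4. E_y = -7  [EC · AD = 317 ∩ ED · CA = 279]
   → E = (4, -7)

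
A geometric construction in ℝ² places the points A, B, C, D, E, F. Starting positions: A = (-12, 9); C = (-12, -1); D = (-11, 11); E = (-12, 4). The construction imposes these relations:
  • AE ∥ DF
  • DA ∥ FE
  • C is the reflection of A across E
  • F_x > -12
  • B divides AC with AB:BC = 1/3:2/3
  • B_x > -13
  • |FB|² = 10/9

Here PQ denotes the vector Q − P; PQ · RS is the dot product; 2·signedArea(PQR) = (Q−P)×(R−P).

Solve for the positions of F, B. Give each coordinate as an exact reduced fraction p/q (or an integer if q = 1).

1. F_x = -11  [DA ∥ FE ∩ AE ∥ DF]
2. F_y = 6  [DA ∥ FE ∩ AE ∥ DF]
   → F = (-11, 6)
3. B_x = -12  [B divides AC with AB:BC = 1/3:2/3]
4. B_y = 17/3  [B divides AC with AB:BC = 1/3:2/3]
   → B = (-12, 17/3)

B = (-12, 17/3)
F = (-11, 6)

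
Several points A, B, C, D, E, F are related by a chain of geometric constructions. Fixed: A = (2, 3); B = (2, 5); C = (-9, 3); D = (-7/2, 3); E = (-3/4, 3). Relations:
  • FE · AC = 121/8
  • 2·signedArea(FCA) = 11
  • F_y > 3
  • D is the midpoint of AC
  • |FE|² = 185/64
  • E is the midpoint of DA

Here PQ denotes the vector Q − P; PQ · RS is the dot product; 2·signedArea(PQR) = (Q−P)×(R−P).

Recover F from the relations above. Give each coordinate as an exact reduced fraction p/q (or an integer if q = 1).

1. F_x = 5/8  [FE · AC = 121/8 ∩ 2·signedArea(FCA) = 11]
2. F_y = 4  [FE · AC = 121/8 ∩ 2·signedArea(FCA) = 11]
   → F = (5/8, 4)

F = (5/8, 4)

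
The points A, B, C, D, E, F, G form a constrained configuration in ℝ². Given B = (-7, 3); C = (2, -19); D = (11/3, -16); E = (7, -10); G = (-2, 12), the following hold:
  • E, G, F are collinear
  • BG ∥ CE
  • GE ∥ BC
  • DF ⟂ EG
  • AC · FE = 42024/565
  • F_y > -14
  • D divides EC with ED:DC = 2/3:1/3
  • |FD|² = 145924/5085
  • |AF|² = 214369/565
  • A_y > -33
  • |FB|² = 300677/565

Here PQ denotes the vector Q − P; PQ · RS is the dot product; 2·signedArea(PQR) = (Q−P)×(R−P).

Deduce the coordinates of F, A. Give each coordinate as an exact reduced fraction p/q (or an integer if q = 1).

A = (16, -32)
F = (4873/565, -7894/565)

1. F_x = 4873/565  [E, G, F are collinear ∩ DF ⟂ EG]
2. F_y = -7894/565  [E, G, F are collinear ∩ DF ⟂ EG]
   → F = (4873/565, -7894/565)
3. A_x = 16  [line 918/565·x + -2244/565·y + -86496/565 = 0 ∩ |AF|² = 214369/565]
4. A_y = -32  [line 918/565·x + -2244/565·y + -86496/565 = 0 ∩ |AF|² = 214369/565]
   → A = (16, -32)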